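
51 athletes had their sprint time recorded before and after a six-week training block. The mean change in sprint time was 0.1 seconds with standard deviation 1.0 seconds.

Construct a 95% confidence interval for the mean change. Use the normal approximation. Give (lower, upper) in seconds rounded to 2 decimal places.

(-0.17, 0.37)

Paired design: SE = s_d/√n = 1.0/√51 = 0.1400.
z* = 1.960; margin of error = 1.960 × 0.1400 = 0.2744.
0.1 ± 0.2744 → (-0.17, 0.37).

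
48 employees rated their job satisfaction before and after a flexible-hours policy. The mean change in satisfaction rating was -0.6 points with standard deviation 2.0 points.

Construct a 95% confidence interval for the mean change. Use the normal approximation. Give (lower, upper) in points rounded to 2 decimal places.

(-1.17, -0.03)

Paired design: SE = s_d/√n = 2.0/√48 = 0.2887.
z* = 1.960; margin of error = 1.960 × 0.2887 = 0.5659.
-0.6 ± 0.5659 → (-1.17, -0.03).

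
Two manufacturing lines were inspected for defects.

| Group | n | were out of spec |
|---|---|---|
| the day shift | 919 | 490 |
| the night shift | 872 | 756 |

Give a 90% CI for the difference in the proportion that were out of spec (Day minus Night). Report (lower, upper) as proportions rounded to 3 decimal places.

(-0.367, -0.301)

p̂₁ = 490/919 = 0.5332 and p̂₂ = 756/872 = 0.8670.
SE₁ = √(p̂₁(1−p̂₁)/n₁) = √(0.5332·0.4668/919) = 0.01646; SE₂ = √(0.8670·0.1330/872) = 0.01150.
Independent samples: SE of the difference = √(SE₁² + SE₂²) = √(0.0002709316 + 0.00013225) = 0.02008.
z* for 90% confidence is 1.645, so the margin of error is 1.645 × 0.02008 = 0.03303.
Point estimate p̂₁ − p̂₂ = 0.5332 − 0.8670 = -0.3338.
-0.3338 ± 0.03303 → (-0.367, -0.301).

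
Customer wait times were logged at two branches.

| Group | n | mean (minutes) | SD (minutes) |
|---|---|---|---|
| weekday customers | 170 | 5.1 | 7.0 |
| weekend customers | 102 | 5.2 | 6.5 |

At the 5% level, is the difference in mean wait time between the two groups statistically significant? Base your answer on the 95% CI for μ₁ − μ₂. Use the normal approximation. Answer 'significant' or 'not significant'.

SE₁ = s₁/√n₁ = 7.0/√170 = 0.5369; SE₂ = 6.5/√102 = 0.6436.
Independent samples, unequal variances: SE_diff = √(SE₁² + SE₂²) = √(0.28826161 + 0.41422096) = 0.8381.
z* = 1.960, so margin of error = 1.960 × 0.8381 = 1.6427.
Difference in means = 5.1 − 5.2 = -0.1000.
-0.1000 ± 1.6427 → (-1.7427, 1.5427).
The interval (-1.7427, 1.5427) contains 0, so the difference is not significant.

not significant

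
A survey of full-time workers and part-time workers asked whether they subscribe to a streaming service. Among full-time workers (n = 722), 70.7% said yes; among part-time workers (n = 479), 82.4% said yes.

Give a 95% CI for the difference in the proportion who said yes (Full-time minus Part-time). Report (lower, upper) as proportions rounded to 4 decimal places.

SE₁ = √(p̂₁(1−p̂₁)/n₁) = √(0.7070·0.2930/722) = 0.01694; SE₂ = √(0.8240·0.1760/479) = 0.01740.
Independent samples: SE of the difference = √(SE₁² + SE₂²) = √(0.0002869636 + 0.00030276) = 0.02428.
z* for 95% confidence is 1.960, so the margin of error is 1.960 × 0.02428 = 0.04759.
Point estimate p̂₁ − p̂₂ = 0.7070 − 0.8240 = -0.1170.
-0.1170 ± 0.04759 → (-0.1646, -0.0694).

(-0.1646, -0.0694)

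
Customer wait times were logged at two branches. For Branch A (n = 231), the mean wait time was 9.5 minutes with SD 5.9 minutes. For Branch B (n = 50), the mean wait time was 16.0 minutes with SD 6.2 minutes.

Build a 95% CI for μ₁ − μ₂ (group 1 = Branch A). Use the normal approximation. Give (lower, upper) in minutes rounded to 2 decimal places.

Standard errors of each mean: 5.9/√231 = 0.3882 and 6.2/√50 = 0.8768.
SE(x̄₁ − x̄₂) = √(0.3882² + 0.8768²) = 0.9589 for independent samples with unequal variances.
With z* = 1.960, the margin is 1.960 × 0.9589 = 1.8794.
x̄₁ − x̄₂ = 9.5 − 16.0 = -6.5000; the interval is -6.5000 ± 1.8794 = (-8.38, -4.62).

(-8.38, -4.62)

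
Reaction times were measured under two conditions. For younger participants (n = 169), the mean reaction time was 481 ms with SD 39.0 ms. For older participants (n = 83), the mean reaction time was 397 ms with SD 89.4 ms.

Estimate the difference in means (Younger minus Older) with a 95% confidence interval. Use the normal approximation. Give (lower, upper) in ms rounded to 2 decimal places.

Standard errors of each mean: 39.0/√169 = 3.0000 and 89.4/√83 = 9.8129.
SE(x̄₁ − x̄₂) = √(3.0000² + 9.8129²) = 10.2612 for independent samples with unequal variances.
With z* = 1.960, the margin is 1.960 × 10.2612 = 20.1120.
x̄₁ − x̄₂ = 481 − 397 = 84.0000; the interval is 84.0000 ± 20.1120 = (63.89, 104.11).

(63.89, 104.11)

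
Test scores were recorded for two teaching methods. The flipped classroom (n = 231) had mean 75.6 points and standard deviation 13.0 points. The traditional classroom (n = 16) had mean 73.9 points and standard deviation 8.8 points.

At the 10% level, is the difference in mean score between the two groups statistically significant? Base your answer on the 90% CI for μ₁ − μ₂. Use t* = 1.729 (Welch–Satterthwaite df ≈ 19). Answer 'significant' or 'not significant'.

not significant

Per-group SEs: s₁/√n₁ = 13.0/√231 = 0.8553, s₂/√n₂ = 8.8/√16 = 2.2000.
Unpooled SE of the difference: √(0.73153809 + 4.84) = 2.3604.
Margin of error = t* · SE = 1.729 × 2.3604 = 4.0811.
x̄₁ − x̄₂ = 75.6 − 73.9 = 1.7000.
CI: 1.7000 ± 4.0811 = (-2.3811, 5.7811).
The interval (-2.3811, 5.7811) contains 0, so the difference is not significant.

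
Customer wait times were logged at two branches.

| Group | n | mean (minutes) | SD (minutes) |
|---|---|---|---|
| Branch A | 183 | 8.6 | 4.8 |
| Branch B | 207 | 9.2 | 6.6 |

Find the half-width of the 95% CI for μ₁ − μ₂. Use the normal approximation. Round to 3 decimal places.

Per-group SEs: s₁/√n₁ = 4.8/√183 = 0.3548, s₂/√n₂ = 6.6/√207 = 0.4587.
Unpooled SE of the difference: √(0.12588304 + 0.21040569) = 0.5799.
Margin of error = z* · SE = 1.960 × 0.5799 = 1.1366.

1.137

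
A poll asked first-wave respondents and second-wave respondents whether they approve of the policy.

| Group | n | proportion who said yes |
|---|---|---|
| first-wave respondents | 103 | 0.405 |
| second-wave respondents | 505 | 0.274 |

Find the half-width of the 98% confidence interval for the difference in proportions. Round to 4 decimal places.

0.1216

SE₁ = √(p̂₁(1−p̂₁)/n₁) = √(0.4050·0.5950/103) = 0.04837; SE₂ = √(0.2740·0.7260/505) = 0.01985.
Independent samples: SE of the difference = √(SE₁² + SE₂²) = √(0.0023396569 + 0.0003940225) = 0.05228.
z* for 98% confidence is 2.326, so the margin of error is 2.326 × 0.05228 = 0.12160.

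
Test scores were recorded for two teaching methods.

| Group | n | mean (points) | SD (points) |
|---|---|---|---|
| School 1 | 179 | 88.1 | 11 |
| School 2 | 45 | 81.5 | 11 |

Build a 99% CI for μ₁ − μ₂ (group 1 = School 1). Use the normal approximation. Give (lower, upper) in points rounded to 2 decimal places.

(1.87, 11.33)

SE₁ = s₁/√n₁ = 11/√179 = 0.8222; SE₂ = 11/√45 = 1.6398.
Independent samples, unequal variances: SE_diff = √(SE₁² + SE₂²) = √(0.67601284 + 2.68894404) = 1.8344.
z* = 2.576, so margin of error = 2.576 × 1.8344 = 4.7254.
Difference in means = 88.1 − 81.5 = 6.6000.
6.6000 ± 4.7254 → (1.87, 11.33).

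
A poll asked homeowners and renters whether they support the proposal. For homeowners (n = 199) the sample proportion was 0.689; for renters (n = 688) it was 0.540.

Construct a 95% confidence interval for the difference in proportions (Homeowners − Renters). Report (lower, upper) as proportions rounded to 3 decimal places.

The two standard errors are √(0.6890×0.3110/199) = 0.03281 and √(0.5400×0.4600/688) = 0.01900.
Because the samples are independent, SE_diff = √(0.03281² + 0.01900²) = 0.03791.
Using z* = 1.960 for 95%, ME = 1.960 × 0.03791 = 0.07430.
p̂₁ − p̂₂ = 0.1490; interval 0.1490 ± 0.07430 gives (0.075, 0.223).

(0.075, 0.223)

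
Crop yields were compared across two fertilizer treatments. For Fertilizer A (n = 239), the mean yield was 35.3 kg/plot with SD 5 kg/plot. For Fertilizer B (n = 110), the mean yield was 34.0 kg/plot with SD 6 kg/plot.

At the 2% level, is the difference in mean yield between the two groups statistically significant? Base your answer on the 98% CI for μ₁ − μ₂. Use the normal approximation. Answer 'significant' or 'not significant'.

not significant

Per-group SEs: s₁/√n₁ = 5/√239 = 0.3234, s₂/√n₂ = 6/√110 = 0.5721.
Unpooled SE of the difference: √(0.10458756 + 0.32729841) = 0.6572.
Margin of error = z* · SE = 2.326 × 0.6572 = 1.5286.
x̄₁ − x̄₂ = 35.3 − 34.0 = 1.3000.
CI: 1.3000 ± 1.5286 = (-0.2286, 2.8286).
The interval (-0.2286, 2.8286) contains 0, so the difference is not significant.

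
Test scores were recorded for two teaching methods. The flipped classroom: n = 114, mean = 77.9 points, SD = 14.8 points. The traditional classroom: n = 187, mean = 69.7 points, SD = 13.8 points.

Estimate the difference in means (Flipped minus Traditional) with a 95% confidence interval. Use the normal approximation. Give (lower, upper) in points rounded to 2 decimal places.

Per-group SEs: s₁/√n₁ = 14.8/√114 = 1.3861, s₂/√n₂ = 13.8/√187 = 1.0092.
Unpooled SE of the difference: √(1.92127321 + 1.01848464) = 1.7146.
Margin of error = z* · SE = 1.960 × 1.7146 = 3.3606.
x̄₁ − x̄₂ = 77.9 − 69.7 = 8.2000.
CI: 8.2000 ± 3.3606 = (4.84, 11.56).

(4.84, 11.56)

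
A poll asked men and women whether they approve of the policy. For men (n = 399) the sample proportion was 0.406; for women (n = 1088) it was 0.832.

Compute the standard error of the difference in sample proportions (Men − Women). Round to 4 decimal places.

SE₁ = √(p̂₁(1−p̂₁)/n₁) = √(0.4060·0.5940/399) = 0.02458; SE₂ = √(0.8320·0.1680/1088) = 0.01133.
Independent samples: SE of the difference = √(SE₁² + SE₂²) = √(0.0006041764 + 0.0001283689) = 0.02707.

0.0271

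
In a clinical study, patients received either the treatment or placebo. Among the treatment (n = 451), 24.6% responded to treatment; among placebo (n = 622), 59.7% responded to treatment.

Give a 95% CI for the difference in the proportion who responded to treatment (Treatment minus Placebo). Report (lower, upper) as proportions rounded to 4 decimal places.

(-0.4064, -0.2956)

Each SE is √(p̂(1−p̂)/n): √(0.2460·0.7540/451) = 0.02028 and √(0.5970·0.4030/622) = 0.01967.
SE(p̂₁ − p̂₂) = √(SE₁² + SE₂²) = √(0.0004112784 + 0.0003869089) = 0.02825, since the two samples are independent.
At 95% confidence z* = 1.960; margin = 1.960 × 0.02825 = 0.05537.
The difference is 0.2460 − 0.5970 = -0.3510, so the interval is -0.3510 ± 0.05537 = (-0.4064, -0.2956).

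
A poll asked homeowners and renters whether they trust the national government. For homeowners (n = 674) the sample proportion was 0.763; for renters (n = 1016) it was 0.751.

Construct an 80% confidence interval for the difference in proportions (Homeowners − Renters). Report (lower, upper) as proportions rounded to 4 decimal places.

SE₁ = √(p̂₁(1−p̂₁)/n₁) = √(0.7630·0.2370/674) = 0.01638; SE₂ = √(0.7510·0.2490/1016) = 0.01357.
Independent samples: SE of the difference = √(SE₁² + SE₂²) = √(0.0002683044 + 0.0001841449) = 0.02127.
z* for 80% confidence is 1.282, so the margin of error is 1.282 × 0.02127 = 0.02727.
Point estimate p̂₁ − p̂₂ = 0.7630 − 0.7510 = 0.0120.
0.0120 ± 0.02727 → (-0.0153, 0.0393).

(-0.0153, 0.0393)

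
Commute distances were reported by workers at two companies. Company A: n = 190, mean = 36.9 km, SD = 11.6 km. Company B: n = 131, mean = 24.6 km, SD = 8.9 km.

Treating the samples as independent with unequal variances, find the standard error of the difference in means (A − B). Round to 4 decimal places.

SE₁ = s₁/√n₁ = 11.6/√190 = 0.8416; SE₂ = 8.9/√131 = 0.7776.
Independent samples, unequal variances: SE_diff = √(SE₁² + SE₂²) = √(0.70829056 + 0.60466176) = 1.1458.

1.1458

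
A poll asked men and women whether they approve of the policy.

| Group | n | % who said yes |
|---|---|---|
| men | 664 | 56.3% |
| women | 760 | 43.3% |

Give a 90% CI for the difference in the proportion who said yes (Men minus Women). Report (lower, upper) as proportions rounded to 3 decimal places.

(0.087, 0.173)

SE₁ = √(p̂₁(1−p̂₁)/n₁) = √(0.5630·0.4370/664) = 0.01925; SE₂ = √(0.4330·0.5670/760) = 0.01797.
Independent samples: SE of the difference = √(SE₁² + SE₂²) = √(0.0003705625 + 0.0003229209) = 0.02633.
z* for 90% confidence is 1.645, so the margin of error is 1.645 × 0.02633 = 0.04331.
Point estimate p̂₁ − p̂₂ = 0.5630 − 0.4330 = 0.1300.
0.1300 ± 0.04331 → (0.087, 0.173).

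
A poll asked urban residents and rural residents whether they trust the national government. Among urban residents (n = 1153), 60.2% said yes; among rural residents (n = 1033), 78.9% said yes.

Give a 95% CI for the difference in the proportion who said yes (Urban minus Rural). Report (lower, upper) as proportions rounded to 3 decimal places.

(-0.225, -0.149)

SE₁ = √(p̂₁(1−p̂₁)/n₁) = √(0.6020·0.3980/1153) = 0.01442; SE₂ = √(0.7890·0.2110/1033) = 0.01269.
Independent samples: SE of the difference = √(SE₁² + SE₂²) = √(0.0002079364 + 0.0001610361) = 0.01921.
z* for 95% confidence is 1.960, so the margin of error is 1.960 × 0.01921 = 0.03765.
Point estimate p̂₁ − p̂₂ = 0.6020 − 0.7890 = -0.1870.
-0.1870 ± 0.03765 → (-0.225, -0.149).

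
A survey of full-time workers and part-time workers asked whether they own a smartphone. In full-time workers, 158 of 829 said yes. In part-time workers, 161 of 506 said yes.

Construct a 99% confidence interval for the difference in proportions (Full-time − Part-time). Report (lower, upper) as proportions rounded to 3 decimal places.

(-0.191, -0.064)

p̂₁ = 158/829 = 0.1906 and p̂₂ = 161/506 = 0.3182.
SE₁ = √(p̂₁(1−p̂₁)/n₁) = √(0.1906·0.8094/829) = 0.01364; SE₂ = √(0.3182·0.6818/506) = 0.02071.
Independent samples: SE of the difference = √(SE₁² + SE₂²) = √(0.0001860496 + 0.0004289041) = 0.02480.
z* for 99% confidence is 2.576, so the margin of error is 2.576 × 0.02480 = 0.06388.
Point estimate p̂₁ − p̂₂ = 0.1906 − 0.3182 = -0.1276.
-0.1276 ± 0.06388 → (-0.191, -0.064).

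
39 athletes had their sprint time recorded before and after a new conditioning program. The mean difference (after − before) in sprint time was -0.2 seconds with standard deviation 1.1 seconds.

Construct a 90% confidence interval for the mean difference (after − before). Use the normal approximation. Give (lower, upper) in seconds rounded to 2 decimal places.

This is a matched-pairs design, so SE = s_d/√n = 1.1/√39 = 0.1761.
Margin = 1.645 × 0.1761 = 0.2897; the interval is -0.2 ± 0.2897 = (-0.49, 0.09).

(-0.49, 0.09)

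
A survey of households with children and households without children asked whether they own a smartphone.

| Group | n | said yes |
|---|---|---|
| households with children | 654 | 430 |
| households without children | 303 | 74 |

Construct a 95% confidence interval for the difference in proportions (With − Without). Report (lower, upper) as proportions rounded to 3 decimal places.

Sample proportions: 430/654 = 0.6575, 74/303 = 0.2442.
Each SE is √(p̂(1−p̂)/n): √(0.6575·0.3425/654) = 0.01856 and √(0.2442·0.7558/303) = 0.02468.
SE(p̂₁ − p̂₂) = √(SE₁² + SE₂²) = √(0.0003444736 + 0.0006091024) = 0.03088, since the two samples are independent.
At 95% confidence z* = 1.960; margin = 1.960 × 0.03088 = 0.06052.
The difference is 0.6575 − 0.2442 = 0.4133, so the interval is 0.4133 ± 0.06052 = (0.353, 0.474).

(0.353, 0.474)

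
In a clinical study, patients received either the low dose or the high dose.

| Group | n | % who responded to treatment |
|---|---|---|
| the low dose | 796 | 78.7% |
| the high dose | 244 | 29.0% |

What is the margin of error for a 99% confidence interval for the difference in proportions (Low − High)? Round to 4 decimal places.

SE₁ = √(p̂₁(1−p̂₁)/n₁) = √(0.7870·0.2130/796) = 0.01451; SE₂ = √(0.2900·0.7100/244) = 0.02905.
Independent samples: SE of the difference = √(SE₁² + SE₂²) = √(0.0002105401 + 0.0008439025) = 0.03247.
z* for 99% confidence is 2.576, so the margin of error is 2.576 × 0.03247 = 0.08364.

0.0836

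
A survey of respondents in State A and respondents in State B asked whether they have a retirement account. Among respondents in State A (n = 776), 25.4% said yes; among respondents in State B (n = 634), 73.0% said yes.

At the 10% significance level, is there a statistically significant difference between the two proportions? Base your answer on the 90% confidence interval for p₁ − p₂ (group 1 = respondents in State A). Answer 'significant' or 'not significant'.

significant

Each SE is √(p̂(1−p̂)/n): √(0.2540·0.7460/776) = 0.01563 and √(0.7300·0.2700/634) = 0.01763.
SE(p̂₁ − p̂₂) = √(SE₁² + SE₂²) = √(0.0002442969 + 0.0003108169) = 0.02356, since the two samples are independent.
At 90% confidence z* = 1.645; margin = 1.645 × 0.02356 = 0.03876.
The difference is 0.2540 − 0.7300 = -0.4760, so the interval is -0.4760 ± 0.03876 = (-0.51476, -0.43724).
The interval (-0.51476, -0.43724) does not contain 0, so the difference is significant.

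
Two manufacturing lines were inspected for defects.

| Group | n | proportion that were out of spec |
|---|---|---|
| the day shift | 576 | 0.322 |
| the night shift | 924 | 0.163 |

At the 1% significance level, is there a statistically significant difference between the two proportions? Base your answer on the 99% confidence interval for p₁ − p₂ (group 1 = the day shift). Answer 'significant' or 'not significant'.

significant

Each SE is √(p̂(1−p̂)/n): √(0.3220·0.6780/576) = 0.01947 and √(0.1630·0.8370/924) = 0.01215.
SE(p̂₁ − p̂₂) = √(SE₁² + SE₂²) = √(0.0003790809 + 0.0001476225) = 0.02295, since the two samples are independent.
At 99% confidence z* = 2.576; margin = 2.576 × 0.02295 = 0.05912.
The difference is 0.3220 − 0.1630 = 0.1590, so the interval is 0.1590 ± 0.05912 = (0.09988, 0.21812).
The interval (0.09988, 0.21812) does not contain 0, so the difference is significant.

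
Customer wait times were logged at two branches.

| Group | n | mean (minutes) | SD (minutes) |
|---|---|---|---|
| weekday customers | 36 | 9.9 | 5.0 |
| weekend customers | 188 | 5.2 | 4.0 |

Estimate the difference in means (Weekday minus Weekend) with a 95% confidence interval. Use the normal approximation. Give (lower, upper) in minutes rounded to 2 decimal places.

(2.97, 6.43)

Per-group SEs: s₁/√n₁ = 5.0/√36 = 0.8333, s₂/√n₂ = 4.0/√188 = 0.2917.
Unpooled SE of the difference: √(0.69438889 + 0.08508889) = 0.8829.
Margin of error = z* · SE = 1.960 × 0.8829 = 1.7305.
x̄₁ − x̄₂ = 9.9 − 5.2 = 4.7000.
CI: 4.7000 ± 1.7305 = (2.97, 6.43).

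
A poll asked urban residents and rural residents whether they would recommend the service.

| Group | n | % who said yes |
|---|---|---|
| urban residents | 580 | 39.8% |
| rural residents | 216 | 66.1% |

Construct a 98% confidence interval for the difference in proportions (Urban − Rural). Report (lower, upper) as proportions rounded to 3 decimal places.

Each SE is √(p̂(1−p̂)/n): √(0.3980·0.6020/580) = 0.02032 and √(0.6610·0.3390/216) = 0.03221.
SE(p̂₁ − p̂₂) = √(SE₁² + SE₂²) = √(0.0004129024 + 0.0010374841) = 0.03808, since the two samples are independent.
At 98% confidence z* = 2.326; margin = 2.326 × 0.03808 = 0.08857.
The difference is 0.3980 − 0.6610 = -0.2630, so the interval is -0.2630 ± 0.08857 = (-0.352, -0.174).

(-0.352, -0.174)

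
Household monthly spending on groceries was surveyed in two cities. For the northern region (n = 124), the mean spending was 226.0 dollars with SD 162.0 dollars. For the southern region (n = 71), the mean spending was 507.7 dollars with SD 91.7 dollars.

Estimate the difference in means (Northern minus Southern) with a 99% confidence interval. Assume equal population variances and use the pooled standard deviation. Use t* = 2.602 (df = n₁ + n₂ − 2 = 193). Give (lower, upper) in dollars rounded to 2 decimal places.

(-336.16, -227.24)

Pooled variance s_p² = [123·162.0² + 70·91.7²] / (124+71−2) = 19775.3073, so s_p = 140.6247.
SE_diff = s_p·√(1/n₁ + 1/n₂) = 140.6247·√(1/124 + 1/71) = 20.9285.
t* = 2.602; margin = 2.602 × 20.9285 = 54.4560.
Difference = 226.0 − 507.7 = -281.7000.
-281.7000 ± 54.4560 → (-336.16, -227.24).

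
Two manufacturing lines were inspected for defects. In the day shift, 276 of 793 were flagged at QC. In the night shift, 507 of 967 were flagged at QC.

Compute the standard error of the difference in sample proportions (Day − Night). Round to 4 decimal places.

Sample proportions: 276/793 = 0.3480, 507/967 = 0.5243.
Each SE is √(p̂(1−p̂)/n): √(0.3480·0.6520/793) = 0.01692 and √(0.5243·0.4757/967) = 0.01606.
SE(p̂₁ − p̂₂) = √(SE₁² + SE₂²) = √(0.0002862864 + 0.0002579236) = 0.02333, since the two samples are independent.

0.0233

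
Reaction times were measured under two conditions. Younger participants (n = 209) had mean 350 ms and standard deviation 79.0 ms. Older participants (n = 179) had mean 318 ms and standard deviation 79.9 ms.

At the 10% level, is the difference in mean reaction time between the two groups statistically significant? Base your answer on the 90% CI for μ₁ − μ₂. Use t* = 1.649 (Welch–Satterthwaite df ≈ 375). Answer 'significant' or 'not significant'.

SE₁ = s₁/√n₁ = 79.0/√209 = 5.4645; SE₂ = 79.9/√179 = 5.9720.
Independent samples, unequal variances: SE_diff = √(SE₁² + SE₂²) = √(29.86076025 + 35.664784) = 8.0948.
t* = 1.649, so margin of error = 1.649 × 8.0948 = 13.3483.
Difference in means = 350 − 318 = 32.0000.
32.0000 ± 13.3483 → (18.6517, 45.3483).
The interval (18.6517, 45.3483) does not contain 0, so the difference is significant.

significant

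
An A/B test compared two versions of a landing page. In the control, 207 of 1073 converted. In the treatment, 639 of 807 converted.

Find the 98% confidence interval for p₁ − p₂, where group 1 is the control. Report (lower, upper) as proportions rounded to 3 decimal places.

(-0.642, -0.555)

p̂₁ = 207/1073 = 0.1929 and p̂₂ = 639/807 = 0.7918.
SE₁ = √(p̂₁(1−p̂₁)/n₁) = √(0.1929·0.8071/1073) = 0.01205; SE₂ = √(0.7918·0.2082/807) = 0.01429.
Independent samples: SE of the difference = √(SE₁² + SE₂²) = √(0.0001452025 + 0.0002042041) = 0.01869.
z* for 98% confidence is 2.326, so the margin of error is 2.326 × 0.01869 = 0.04347.
Point estimate p̂₁ − p̂₂ = 0.1929 − 0.7918 = -0.5989.
-0.5989 ± 0.04347 → (-0.642, -0.555).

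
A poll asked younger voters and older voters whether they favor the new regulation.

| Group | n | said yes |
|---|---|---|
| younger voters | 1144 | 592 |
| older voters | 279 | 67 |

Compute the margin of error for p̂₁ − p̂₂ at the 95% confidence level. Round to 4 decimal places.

p̂₁ = 592/1144 = 0.5175 and p̂₂ = 67/279 = 0.2401.
SE₁ = √(p̂₁(1−p̂₁)/n₁) = √(0.5175·0.4825/1144) = 0.01477; SE₂ = √(0.2401·0.7599/279) = 0.02557.
Independent samples: SE of the difference = √(SE₁² + SE₂²) = √(0.0002181529 + 0.0006538249) = 0.02953.
z* for 95% confidence is 1.960, so the margin of error is 1.960 × 0.02953 = 0.05788.

0.0579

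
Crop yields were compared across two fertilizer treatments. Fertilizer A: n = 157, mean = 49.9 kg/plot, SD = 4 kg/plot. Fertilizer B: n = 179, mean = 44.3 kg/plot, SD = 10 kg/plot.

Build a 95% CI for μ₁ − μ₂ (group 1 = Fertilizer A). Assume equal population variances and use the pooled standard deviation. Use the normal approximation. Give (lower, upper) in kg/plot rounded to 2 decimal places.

Pooled variance s_p² = [156·4² + 178·10²] / (157+179−2) = 60.7665, so s_p = 7.7953.
SE_diff = s_p·√(1/n₁ + 1/n₂) = 7.7953·√(1/157 + 1/179) = 0.8524.
z* = 1.960; margin = 1.960 × 0.8524 = 1.6707.
Difference = 49.9 − 44.3 = 5.6000.
5.6000 ± 1.6707 → (3.93, 7.27).

(3.93, 7.27)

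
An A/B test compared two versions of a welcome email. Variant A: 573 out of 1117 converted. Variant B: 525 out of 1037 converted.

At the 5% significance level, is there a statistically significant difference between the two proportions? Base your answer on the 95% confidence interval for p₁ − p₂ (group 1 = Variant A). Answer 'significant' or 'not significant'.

not significant

Sample proportions: 573/1117 = 0.5130, 525/1037 = 0.5063.
Each SE is √(p̂(1−p̂)/n): √(0.5130·0.4870/1117) = 0.01496 and √(0.5063·0.4937/1037) = 0.01553.
SE(p̂₁ − p̂₂) = √(SE₁² + SE₂²) = √(0.0002238016 + 0.0002411809) = 0.02156, since the two samples are independent.
At 95% confidence z* = 1.960; margin = 1.960 × 0.02156 = 0.04226.
The difference is 0.5130 − 0.5063 = 0.0067, so the interval is 0.0067 ± 0.04226 = (-0.03556, 0.04896).
The interval (-0.03556, 0.04896) contains 0, so the difference is not significant.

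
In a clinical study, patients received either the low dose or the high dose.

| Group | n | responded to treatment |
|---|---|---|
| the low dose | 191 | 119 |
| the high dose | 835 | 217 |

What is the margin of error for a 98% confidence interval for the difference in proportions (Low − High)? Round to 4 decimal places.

0.0889

First, p̂₁ = 119/191 = 0.6230; p̂₂ = 217/835 = 0.2599.
The two standard errors are √(0.6230×0.3770/191) = 0.03507 and √(0.2599×0.7401/835) = 0.01518.
Because the samples are independent, SE_diff = √(0.03507² + 0.01518²) = 0.03821.
Using z* = 2.326 for 98%, ME = 2.326 × 0.03821 = 0.08888.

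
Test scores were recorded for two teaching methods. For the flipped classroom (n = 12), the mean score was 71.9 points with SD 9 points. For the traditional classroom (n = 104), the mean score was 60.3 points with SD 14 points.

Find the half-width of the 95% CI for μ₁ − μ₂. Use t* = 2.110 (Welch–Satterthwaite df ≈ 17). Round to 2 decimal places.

6.20

Per-group SEs: s₁/√n₁ = 9/√12 = 2.5981, s₂/√n₂ = 14/√104 = 1.3728.
Unpooled SE of the difference: √(6.75012361 + 1.88457984) = 2.9385.
Margin of error = t* · SE = 2.110 × 2.9385 = 6.2002.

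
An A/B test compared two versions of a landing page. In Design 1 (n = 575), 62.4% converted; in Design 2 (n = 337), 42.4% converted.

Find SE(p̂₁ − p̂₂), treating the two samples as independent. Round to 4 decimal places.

SE₁ = √(p̂₁(1−p̂₁)/n₁) = √(0.6240·0.3760/575) = 0.02020; SE₂ = √(0.4240·0.5760/337) = 0.02692.
Independent samples: SE of the difference = √(SE₁² + SE₂²) = √(0.00040804 + 0.0007246864) = 0.03366.

0.0337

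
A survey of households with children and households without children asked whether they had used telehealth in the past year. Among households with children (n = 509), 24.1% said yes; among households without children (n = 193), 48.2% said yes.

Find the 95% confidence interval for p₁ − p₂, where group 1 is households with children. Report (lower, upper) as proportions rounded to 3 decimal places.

The two standard errors are √(0.2410×0.7590/509) = 0.01896 and √(0.4820×0.5180/193) = 0.03597.
Because the samples are independent, SE_diff = √(0.01896² + 0.03597²) = 0.04066.
Using z* = 1.960 for 95%, ME = 1.960 × 0.04066 = 0.07969.
p̂₁ − p̂₂ = -0.2410; interval -0.2410 ± 0.07969 gives (-0.321, -0.161).

(-0.321, -0.161)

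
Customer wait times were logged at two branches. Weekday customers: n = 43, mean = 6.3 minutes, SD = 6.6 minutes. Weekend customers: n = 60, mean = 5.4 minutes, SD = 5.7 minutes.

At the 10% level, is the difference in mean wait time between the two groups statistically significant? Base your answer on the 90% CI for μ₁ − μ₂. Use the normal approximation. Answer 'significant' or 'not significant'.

SE₁ = s₁/√n₁ = 6.6/√43 = 1.0065; SE₂ = 5.7/√60 = 0.7359.
Independent samples, unequal variances: SE_diff = √(SE₁² + SE₂²) = √(1.01304225 + 0.54154881) = 1.2468.
z* = 1.645, so margin of error = 1.645 × 1.2468 = 2.0510.
Difference in means = 6.3 − 5.4 = 0.9000.
0.9000 ± 2.0510 → (-1.1510, 2.9510).
The interval (-1.1510, 2.9510) contains 0, so the difference is not significant.

not significant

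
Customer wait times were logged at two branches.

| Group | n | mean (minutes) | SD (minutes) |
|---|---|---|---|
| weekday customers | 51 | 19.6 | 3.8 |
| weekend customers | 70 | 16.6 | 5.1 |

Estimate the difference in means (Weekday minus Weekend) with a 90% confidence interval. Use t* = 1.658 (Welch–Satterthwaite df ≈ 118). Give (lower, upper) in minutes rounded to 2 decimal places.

(1.66, 4.34)

Per-group SEs: s₁/√n₁ = 3.8/√51 = 0.5321, s₂/√n₂ = 5.1/√70 = 0.6096.
Unpooled SE of the difference: √(0.28313041 + 0.37161216) = 0.8092.
Margin of error = t* · SE = 1.658 × 0.8092 = 1.3417.
x̄₁ − x̄₂ = 19.6 − 16.6 = 3.0000.
CI: 3.0000 ± 1.3417 = (1.66, 4.34).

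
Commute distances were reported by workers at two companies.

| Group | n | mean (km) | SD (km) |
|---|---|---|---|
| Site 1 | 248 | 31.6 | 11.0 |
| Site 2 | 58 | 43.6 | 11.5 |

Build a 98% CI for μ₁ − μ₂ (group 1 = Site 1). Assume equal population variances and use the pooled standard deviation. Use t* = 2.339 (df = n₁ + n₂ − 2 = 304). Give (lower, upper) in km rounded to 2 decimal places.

Pooled variance s_p² = [247·11.0² + 57·11.5²] / (248+58−2) = 123.1094, so s_p = 11.0955.
SE_diff = s_p·√(1/n₁ + 1/n₂) = 11.0955·√(1/248 + 1/58) = 1.6183.
t* = 2.339; margin = 2.339 × 1.6183 = 3.7852.
Difference = 31.6 − 43.6 = -12.0000.
-12.0000 ± 3.7852 → (-15.79, -8.21).

(-15.79, -8.21)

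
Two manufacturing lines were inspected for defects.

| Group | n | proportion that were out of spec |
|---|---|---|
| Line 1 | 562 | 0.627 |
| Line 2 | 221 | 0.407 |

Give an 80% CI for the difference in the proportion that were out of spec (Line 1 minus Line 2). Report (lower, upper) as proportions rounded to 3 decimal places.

(0.170, 0.270)

SE₁ = √(p̂₁(1−p̂₁)/n₁) = √(0.6270·0.3730/562) = 0.02040; SE₂ = √(0.4070·0.5930/221) = 0.03305.
Independent samples: SE of the difference = √(SE₁² + SE₂²) = √(0.00041616 + 0.0010923025) = 0.03884.
z* for 80% confidence is 1.282, so the margin of error is 1.282 × 0.03884 = 0.04979.
Point estimate p̂₁ − p̂₂ = 0.6270 − 0.4070 = 0.2200.
0.2200 ± 0.04979 → (0.170, 0.270).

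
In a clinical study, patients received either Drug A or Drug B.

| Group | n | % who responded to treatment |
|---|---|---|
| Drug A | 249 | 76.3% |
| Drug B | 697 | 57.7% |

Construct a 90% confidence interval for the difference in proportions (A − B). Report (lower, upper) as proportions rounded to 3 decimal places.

(0.132, 0.240)

SE₁ = √(p̂₁(1−p̂₁)/n₁) = √(0.7630·0.2370/249) = 0.02695; SE₂ = √(0.5770·0.4230/697) = 0.01871.
Independent samples: SE of the difference = √(SE₁² + SE₂²) = √(0.0007263025 + 0.0003500641) = 0.03281.
z* for 90% confidence is 1.645, so the margin of error is 1.645 × 0.03281 = 0.05397.
Point estimate p̂₁ − p̂₂ = 0.7630 − 0.5770 = 0.1860.
0.1860 ± 0.05397 → (0.132, 0.240).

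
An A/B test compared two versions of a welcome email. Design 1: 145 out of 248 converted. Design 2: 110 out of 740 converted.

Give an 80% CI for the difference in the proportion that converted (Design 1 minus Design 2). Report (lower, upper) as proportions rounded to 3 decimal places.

Sample proportions: 145/248 = 0.5847, 110/740 = 0.1486.
Each SE is √(p̂(1−p̂)/n): √(0.5847·0.4153/248) = 0.03129 and √(0.1486·0.8514/740) = 0.01308.
SE(p̂₁ − p̂₂) = √(SE₁² + SE₂²) = √(0.0009790641 + 0.0001710864) = 0.03391, since the two samples are independent.
At 80% confidence z* = 1.282; margin = 1.282 × 0.03391 = 0.04347.
The difference is 0.5847 − 0.1486 = 0.4361, so the interval is 0.4361 ± 0.04347 = (0.393, 0.480).

(0.393, 0.480)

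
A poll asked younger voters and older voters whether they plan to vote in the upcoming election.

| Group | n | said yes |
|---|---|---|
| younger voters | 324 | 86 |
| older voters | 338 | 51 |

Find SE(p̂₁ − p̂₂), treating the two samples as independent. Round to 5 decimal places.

0.03132

Sample proportions: 86/324 = 0.2654, 51/338 = 0.1509.
Each SE is √(p̂(1−p̂)/n): √(0.2654·0.7346/324) = 0.02453 and √(0.1509·0.8491/338) = 0.01947.
SE(p̂₁ − p̂₂) = √(SE₁² + SE₂²) = √(0.0006017209 + 0.0003790809) = 0.03132, since the two samples are independent.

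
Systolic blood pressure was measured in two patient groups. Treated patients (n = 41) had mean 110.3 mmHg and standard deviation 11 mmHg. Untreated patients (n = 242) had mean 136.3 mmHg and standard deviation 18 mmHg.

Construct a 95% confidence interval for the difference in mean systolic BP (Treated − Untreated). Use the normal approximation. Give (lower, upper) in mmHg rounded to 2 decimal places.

(-30.06, -21.94)

Standard errors of each mean: 11/√41 = 1.7179 and 18/√242 = 1.1571.
SE(x̄₁ − x̄₂) = √(1.7179² + 1.1571²) = 2.0712 for independent samples with unequal variances.
With z* = 1.960, the margin is 1.960 × 2.0712 = 4.0596.
x̄₁ − x̄₂ = 110.3 − 136.3 = -26.0000; the interval is -26.0000 ± 4.0596 = (-30.06, -21.94).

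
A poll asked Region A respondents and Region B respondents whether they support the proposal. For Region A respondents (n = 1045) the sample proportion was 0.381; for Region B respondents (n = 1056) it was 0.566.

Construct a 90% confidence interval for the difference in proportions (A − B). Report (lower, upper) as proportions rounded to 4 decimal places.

SE₁ = √(p̂₁(1−p̂₁)/n₁) = √(0.3810·0.6190/1045) = 0.01502; SE₂ = √(0.5660·0.4340/1056) = 0.01525.
Independent samples: SE of the difference = √(SE₁² + SE₂²) = √(0.0002256004 + 0.0002325625) = 0.02140.
z* for 90% confidence is 1.645, so the margin of error is 1.645 × 0.02140 = 0.03520.
Point estimate p̂₁ − p̂₂ = 0.3810 − 0.5660 = -0.1850.
-0.1850 ± 0.03520 → (-0.2202, -0.1498).

(-0.2202, -0.1498)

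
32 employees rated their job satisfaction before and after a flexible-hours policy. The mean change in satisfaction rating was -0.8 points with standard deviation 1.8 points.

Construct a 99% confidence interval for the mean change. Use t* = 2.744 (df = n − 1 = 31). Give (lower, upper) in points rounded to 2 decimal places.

(-1.67, 0.07)

Paired design: SE = s_d/√n = 1.8/√32 = 0.3182.
t* = 2.744; margin of error = 2.744 × 0.3182 = 0.8731.
-0.8 ± 0.8731 → (-1.67, 0.07).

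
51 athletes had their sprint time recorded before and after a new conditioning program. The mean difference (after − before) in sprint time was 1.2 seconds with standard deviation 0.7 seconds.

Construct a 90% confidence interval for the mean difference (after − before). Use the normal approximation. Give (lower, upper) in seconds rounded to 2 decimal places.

(1.04, 1.36)

This is a matched-pairs design, so SE = s_d/√n = 0.7/√51 = 0.0980.
Margin = 1.645 × 0.0980 = 0.1612; the interval is 1.2 ± 0.1612 = (1.04, 1.36).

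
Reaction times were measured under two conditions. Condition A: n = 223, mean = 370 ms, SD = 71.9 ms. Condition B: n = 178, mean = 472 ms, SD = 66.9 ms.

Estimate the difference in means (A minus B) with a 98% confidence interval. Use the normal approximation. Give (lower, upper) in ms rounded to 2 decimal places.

Per-group SEs: s₁/√n₁ = 71.9/√223 = 4.8148, s₂/√n₂ = 66.9/√178 = 5.0144.
Unpooled SE of the difference: √(23.18229904 + 25.14420736) = 6.9517.
Margin of error = z* · SE = 2.326 × 6.9517 = 16.1697.
x̄₁ − x̄₂ = 370 − 472 = -102.0000.
CI: -102.0000 ± 16.1697 = (-118.17, -85.83).

(-118.17, -85.83)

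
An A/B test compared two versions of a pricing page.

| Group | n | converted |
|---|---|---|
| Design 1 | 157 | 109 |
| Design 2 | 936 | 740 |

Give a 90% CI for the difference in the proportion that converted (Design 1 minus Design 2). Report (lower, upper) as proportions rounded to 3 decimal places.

p̂₁ = 109/157 = 0.6943 and p̂₂ = 740/936 = 0.7906.
SE₁ = √(p̂₁(1−p̂₁)/n₁) = √(0.6943·0.3057/157) = 0.03677; SE₂ = √(0.7906·0.2094/936) = 0.01330.
Independent samples: SE of the difference = √(SE₁² + SE₂²) = √(0.0013520329 + 0.00017689) = 0.03910.
z* for 90% confidence is 1.645, so the margin of error is 1.645 × 0.03910 = 0.06432.
Point estimate p̂₁ − p̂₂ = 0.6943 − 0.7906 = -0.0963.
-0.0963 ± 0.06432 → (-0.161, -0.032).

(-0.161, -0.032)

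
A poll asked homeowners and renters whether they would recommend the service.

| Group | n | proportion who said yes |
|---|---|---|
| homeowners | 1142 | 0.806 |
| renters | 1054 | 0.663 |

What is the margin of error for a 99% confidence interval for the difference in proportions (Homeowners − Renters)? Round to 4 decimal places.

0.0481

SE₁ = √(p̂₁(1−p̂₁)/n₁) = √(0.8060·0.1940/1142) = 0.01170; SE₂ = √(0.6630·0.3370/1054) = 0.01456.
Independent samples: SE of the difference = √(SE₁² + SE₂²) = √(0.00013689 + 0.0002119936) = 0.01868.
z* for 99% confidence is 2.576, so the margin of error is 2.576 × 0.01868 = 0.04812.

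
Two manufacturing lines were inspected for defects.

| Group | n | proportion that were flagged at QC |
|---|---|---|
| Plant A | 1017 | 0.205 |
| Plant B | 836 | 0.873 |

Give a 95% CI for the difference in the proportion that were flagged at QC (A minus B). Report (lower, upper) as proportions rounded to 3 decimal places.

Each SE is √(p̂(1−p̂)/n): √(0.2050·0.7950/1017) = 0.01266 and √(0.8730·0.1270/836) = 0.01152.
SE(p̂₁ − p̂₂) = √(SE₁² + SE₂²) = √(0.0001602756 + 0.0001327104) = 0.01712, since the two samples are independent.
At 95% confidence z* = 1.960; margin = 1.960 × 0.01712 = 0.03356.
The difference is 0.2050 − 0.8730 = -0.6680, so the interval is -0.6680 ± 0.03356 = (-0.702, -0.634).

(-0.702, -0.634)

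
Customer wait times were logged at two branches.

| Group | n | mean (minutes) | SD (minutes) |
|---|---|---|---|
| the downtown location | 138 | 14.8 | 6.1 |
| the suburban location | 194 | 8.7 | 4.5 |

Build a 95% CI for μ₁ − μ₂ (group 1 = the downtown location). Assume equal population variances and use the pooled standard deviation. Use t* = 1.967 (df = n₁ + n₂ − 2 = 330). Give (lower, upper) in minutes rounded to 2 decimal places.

s_p = √[((n₁−1)s₁² + (n₂−1)s₂²)/(n₁+n₂−2)] = √[(137·6.1² + 193·4.5²)/330] = 5.2241.
SE = 5.2241·√(1/138 + 1/194) = 0.5818.
With t* = 1.967, margin = 1.967 × 0.5818 = 1.1444.
x̄₁ − x̄₂ = 14.8 − 8.7 = 6.1000; interval 6.1000 ± 1.1444 = (4.96, 7.24).

(4.96, 7.24)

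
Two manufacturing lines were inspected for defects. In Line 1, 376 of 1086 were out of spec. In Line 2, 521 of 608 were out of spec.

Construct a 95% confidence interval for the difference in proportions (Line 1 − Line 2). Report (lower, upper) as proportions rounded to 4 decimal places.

First, p̂₁ = 376/1086 = 0.3462; p̂₂ = 521/608 = 0.8569.
The two standard errors are √(0.3462×0.6538/1086) = 0.01444 and √(0.8569×0.1431/608) = 0.01420.
Because the samples are independent, SE_diff = √(0.01444² + 0.01420²) = 0.02025.
Using z* = 1.960 for 95%, ME = 1.960 × 0.02025 = 0.03969.
p̂₁ − p̂₂ = -0.5107; interval -0.5107 ± 0.03969 gives (-0.5504, -0.4710).

(-0.5504, -0.4710)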